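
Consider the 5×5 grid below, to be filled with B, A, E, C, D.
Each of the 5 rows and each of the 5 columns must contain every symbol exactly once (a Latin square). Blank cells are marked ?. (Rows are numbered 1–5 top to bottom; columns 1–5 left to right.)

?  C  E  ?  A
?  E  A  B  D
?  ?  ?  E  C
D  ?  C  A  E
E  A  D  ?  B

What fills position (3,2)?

D

Row 1, column 1: row 1 has {A, E, C} and column 1 has {E, D}, leaving only B.
Row 1, column 4: row 1 has {B, A, E, C} and column 4 has {B, A, E}, leaving only D.
Row 2, column 1: row 2 has {B, A, E, D} and column 1 has {B, E, D}, leaving only C.
Row 3, column 1: row 3 has {E, C} and column 1 has {B, E, C, D}, leaving only A.
Row 3, column 3: row 3 has {A, E, C} and column 3 has {A, E, C, D}, leaving only B.
Row 3 already has {B, A, E, C} and column 2 already has {A, E, C}, so row 3, column 2 must be D.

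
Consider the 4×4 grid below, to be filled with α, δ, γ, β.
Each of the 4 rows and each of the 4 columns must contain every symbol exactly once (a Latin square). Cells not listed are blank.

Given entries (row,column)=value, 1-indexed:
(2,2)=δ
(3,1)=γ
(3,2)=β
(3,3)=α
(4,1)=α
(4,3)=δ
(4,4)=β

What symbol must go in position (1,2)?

α

Row 2, column 1: row 2 has {δ} and column 1 has {α, γ}, leaving only β.
Row 1, column 1: row 1 has {} and column 1 has {α, γ, β}, leaving only δ.
Row 2, column 3: row 2 has {δ, β} and column 3 has {α, δ}, leaving only γ.
Row 1, column 3: row 1 has {δ} and column 3 has {α, δ, γ}, leaving only β.
Row 2, column 4: row 2 has {δ, γ, β} and column 4 has {β}, leaving only α.
Row 1, column 4: row 1 has {δ, β} and column 4 has {α, β}, leaving only γ.
Row 1 already has {δ, γ, β} and column 2 already has {δ, β}, so row 1, column 2 must be α.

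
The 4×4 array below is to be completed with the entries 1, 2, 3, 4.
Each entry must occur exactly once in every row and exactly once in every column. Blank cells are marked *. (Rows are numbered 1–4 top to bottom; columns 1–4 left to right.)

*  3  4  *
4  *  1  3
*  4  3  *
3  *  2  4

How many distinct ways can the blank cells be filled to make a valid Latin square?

2

Row 1, column 1: eliminating its row and column leaves {1, 2}.
Row 1, column 4: eliminating its row and column leaves {1, 2}.
Row 2, column 2: eliminating its row and column leaves {2}.
Row 3, column 1: eliminating its row and column leaves {1, 2}.
Row 3, column 4: eliminating its row and column leaves {1, 2}.
Row 4, column 2: eliminating its row and column leaves {1}.
Enumerating the assignments across these blanks that avoid any row or column repeat gives 2 completions.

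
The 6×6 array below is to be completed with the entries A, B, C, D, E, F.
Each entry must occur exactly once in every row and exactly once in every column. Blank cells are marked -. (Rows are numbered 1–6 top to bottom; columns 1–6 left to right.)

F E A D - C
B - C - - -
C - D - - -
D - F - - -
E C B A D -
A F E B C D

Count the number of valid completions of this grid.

Row 1, column 5: eliminating its row and column leaves {B}.
Row 2, column 2: eliminating its row and column leaves {A, D}.
Row 2, column 4: eliminating its row and column leaves {E, F}.
Row 2, column 5: eliminating its row and column leaves {A, E, F}.
Row 2, column 6: eliminating its row and column leaves {A, E, F}.
Row 3, column 2: eliminating its row and column leaves {A, B}.
Row 3, column 4: eliminating its row and column leaves {E, F}.
Row 3, column 5: eliminating its row and column leaves {A, B, E, F}.
Row 3, column 6: eliminating its row and column leaves {A, B, E, F}.
Row 4, column 2: eliminating its row and column leaves {A, B}.
Row 4, column 4: eliminating its row and column leaves {C, E}.
Row 4, column 5: eliminating its row and column leaves {A, B, E}.
Row 4, column 6: eliminating its row and column leaves {A, B, E}.
Row 5, column 6: eliminating its row and column leaves {F}.
Enumerating the assignments across these blanks that avoid any row or column repeat gives 5 completions.

5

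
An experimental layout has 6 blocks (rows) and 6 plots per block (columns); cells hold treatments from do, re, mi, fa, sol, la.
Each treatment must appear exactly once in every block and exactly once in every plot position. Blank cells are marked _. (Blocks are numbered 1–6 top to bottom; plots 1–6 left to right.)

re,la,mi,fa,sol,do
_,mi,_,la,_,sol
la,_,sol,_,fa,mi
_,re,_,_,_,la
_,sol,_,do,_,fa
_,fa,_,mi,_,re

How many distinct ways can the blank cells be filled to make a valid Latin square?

3

Block 2, plot 1: eliminating its block and plot leaves {do, fa}.
Block 2, plot 3: eliminating its block and plot leaves {do, re, fa}.
Block 2, plot 5: eliminating its block and plot leaves {do, re}.
Block 3, plot 2: eliminating its block and plot leaves {do}.
Block 3, plot 4: eliminating its block and plot leaves {re}.
Block 4, plot 1: eliminating its block and plot leaves {do, mi, fa, sol}.
Block 4, plot 3: eliminating its block and plot leaves {do, fa}.
Block 4, plot 4: eliminating its block and plot leaves {sol}.
Block 4, plot 5: eliminating its block and plot leaves {do, mi}.
Block 5, plot 1: eliminating its block and plot leaves {mi}.
Block 5, plot 3: eliminating its block and plot leaves {re, la}.
Block 5, plot 5: eliminating its block and plot leaves {re, mi, la}.
Block 6, plot 1: eliminating its block and plot leaves {do, sol}.
Block 6, plot 3: eliminating its block and plot leaves {do, la}.
Block 6, plot 5: eliminating its block and plot leaves {do, la}.
Enumerating the assignments across these blanks that avoid any block or plot repeat gives 3 completions.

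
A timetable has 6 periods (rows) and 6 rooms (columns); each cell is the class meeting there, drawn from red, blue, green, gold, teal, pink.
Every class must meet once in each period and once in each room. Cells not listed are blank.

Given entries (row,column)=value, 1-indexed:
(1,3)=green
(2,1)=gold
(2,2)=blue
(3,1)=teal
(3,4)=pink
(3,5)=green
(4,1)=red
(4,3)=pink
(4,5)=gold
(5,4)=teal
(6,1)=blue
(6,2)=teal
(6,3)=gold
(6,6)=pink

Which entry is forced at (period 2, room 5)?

pink

Period 1, room 1: period 1 has {green} and room 1 has {red, blue, gold, teal}, leaving only pink.
Period 4, room 2: period 4 has {red, gold, pink} and room 2 has {blue, teal}, leaving only green.
Period 4, room 4: period 4 has {red, green, gold, pink} and room 4 has {teal, pink}, leaving only blue.
Period 4, room 6: period 4 has {red, blue, green, gold, pink} and room 6 has {pink}, leaving only teal.
Period 5, room 1: period 5 has {teal} and room 1 has {red, blue, gold, teal, pink}, leaving only green.
Period 6, room 5: period 6 has {blue, gold, teal, pink} and room 5 has {green, gold}, leaving only red.
Period 6, room 4: period 6 has {red, blue, gold, teal, pink} and room 4 has {blue, teal, pink}, leaving only green.
Period 2, room 4: period 2 has {blue, gold} and room 4 has {blue, green, teal, pink}, leaving only red.
Period 1, room 4: period 1 has {green, pink} and room 4 has {red, blue, green, teal, pink}, leaving only gold.
Period 1, room 2: period 1 has {green, gold, pink} and room 2 has {blue, green, teal}, leaving only red.
Period 1, room 6: period 1 has {red, green, gold, pink} and room 6 has {teal, pink}, leaving only blue.
Period 1, room 5: period 1 has {red, blue, green, gold, pink} and room 5 has {red, green, gold}, leaving only teal.
Period 2 already has {red, blue, gold} and room 5 already has {red, green, gold, teal}, so period 2, room 5 must be pink.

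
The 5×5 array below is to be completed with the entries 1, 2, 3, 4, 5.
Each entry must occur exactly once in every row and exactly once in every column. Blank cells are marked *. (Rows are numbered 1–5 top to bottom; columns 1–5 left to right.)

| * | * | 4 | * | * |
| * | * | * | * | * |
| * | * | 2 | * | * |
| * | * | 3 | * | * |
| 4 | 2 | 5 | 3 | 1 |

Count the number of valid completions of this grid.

56

Row 1, column 1: eliminating its row and column leaves {1, 2, 3, 5}.
Row 1, column 2: eliminating its row and column leaves {1, 3, 5}.
Row 1, column 4: eliminating its row and column leaves {1, 2, 5}.
Row 1, column 5: eliminating its row and column leaves {2, 3, 5}.
Row 2, column 1: eliminating its row and column leaves {1, 2, 3, 5}.
Row 2, column 2: eliminating its row and column leaves {1, 3, 4, 5}.
Row 2, column 3: eliminating its row and column leaves {1}.
Row 2, column 4: eliminating its row and column leaves {1, 2, 4, 5}.
Row 2, column 5: eliminating its row and column leaves {2, 3, 4, 5}.
Row 3, column 1: eliminating its row and column leaves {1, 3, 5}.
Row 3, column 2: eliminating its row and column leaves {1, 3, 4, 5}.
Row 3, column 4: eliminating its row and column leaves {1, 4, 5}.
Row 3, column 5: eliminating its row and column leaves {3, 4, 5}.
Row 4, column 1: eliminating its row and column leaves {1, 2, 5}.
Row 4, column 2: eliminating its row and column leaves {1, 4, 5}.
Row 4, column 4: eliminating its row and column leaves {1, 2, 4, 5}.
Row 4, column 5: eliminating its row and column leaves {2, 4, 5}.
Enumerating the assignments across these blanks that avoid any row or column repeat gives 56 completions.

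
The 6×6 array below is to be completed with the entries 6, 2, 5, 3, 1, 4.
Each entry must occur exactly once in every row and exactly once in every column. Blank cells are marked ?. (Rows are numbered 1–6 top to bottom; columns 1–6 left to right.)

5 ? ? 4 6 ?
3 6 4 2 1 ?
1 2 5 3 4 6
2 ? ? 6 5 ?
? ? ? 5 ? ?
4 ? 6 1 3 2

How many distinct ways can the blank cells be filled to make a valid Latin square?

4

Row 1, column 2: eliminating its row and column leaves {3, 1}.
Row 1, column 3: eliminating its row and column leaves {2, 3, 1}.
Row 1, column 6: eliminating its row and column leaves {3, 1}.
Row 2, column 6: eliminating its row and column leaves {5}.
Row 4, column 2: eliminating its row and column leaves {3, 1, 4}.
Row 4, column 3: eliminating its row and column leaves {3, 1}.
Row 4, column 6: eliminating its row and column leaves {3, 1, 4}.
Row 5, column 1: eliminating its row and column leaves {6}.
Row 5, column 2: eliminating its row and column leaves {3, 1, 4}.
Row 5, column 3: eliminating its row and column leaves {2, 3, 1}.
Row 5, column 5: eliminating its row and column leaves {2}.
Row 5, column 6: eliminating its row and column leaves {3, 1, 4}.
Row 6, column 2: eliminating its row and column leaves {5}.
Enumerating the assignments across these blanks that avoid any row or column repeat gives 4 completions.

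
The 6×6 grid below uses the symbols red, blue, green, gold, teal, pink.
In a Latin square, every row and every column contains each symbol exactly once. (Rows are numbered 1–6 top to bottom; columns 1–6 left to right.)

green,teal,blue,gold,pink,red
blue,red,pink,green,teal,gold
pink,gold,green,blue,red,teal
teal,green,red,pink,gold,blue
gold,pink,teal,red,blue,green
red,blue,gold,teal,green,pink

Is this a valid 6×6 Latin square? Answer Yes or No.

Each row is a permutation of the 6 symbols, and so is each column.

Yes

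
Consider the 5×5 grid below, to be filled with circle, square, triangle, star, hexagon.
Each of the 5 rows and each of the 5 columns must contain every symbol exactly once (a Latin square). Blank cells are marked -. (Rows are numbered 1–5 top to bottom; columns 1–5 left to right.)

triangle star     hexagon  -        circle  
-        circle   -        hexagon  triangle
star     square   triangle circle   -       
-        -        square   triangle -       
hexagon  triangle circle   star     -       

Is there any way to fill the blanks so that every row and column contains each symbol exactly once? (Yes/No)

No row or column among the givens repeats a symbol, and propagating forced cells runs into no contradiction.
One valid completion exists (for instance, triangle star hexagon square circle / square circle star hexagon triangle / star square triangle circle hexagon / circle hexagon square triangle star / hexagon triangle circle star square).

Yes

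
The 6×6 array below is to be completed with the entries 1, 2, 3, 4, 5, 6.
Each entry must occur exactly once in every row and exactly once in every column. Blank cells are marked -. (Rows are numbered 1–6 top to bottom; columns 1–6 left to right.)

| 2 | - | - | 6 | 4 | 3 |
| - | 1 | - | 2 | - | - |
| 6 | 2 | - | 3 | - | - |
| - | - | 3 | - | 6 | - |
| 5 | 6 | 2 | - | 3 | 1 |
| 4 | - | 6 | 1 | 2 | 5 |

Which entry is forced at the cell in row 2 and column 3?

Row 1, column 2: row 1 has {2, 3, 4, 6} and column 2 has {1, 2, 6}, leaving only 5.
Row 1, column 3: row 1 has {2, 3, 4, 5, 6} and column 3 has {2, 3, 6}, leaving only 1.
Row 2, column 1: row 2 has {1, 2} and column 1 has {2, 4, 5, 6}, leaving only 3.
Row 2, column 5: row 2 has {1, 2, 3} and column 5 has {2, 3, 4, 6}, leaving only 5.
Row 2 already has {1, 2, 3, 5} and column 3 already has {1, 2, 3, 6}, so row 2, column 3 must be 4.

4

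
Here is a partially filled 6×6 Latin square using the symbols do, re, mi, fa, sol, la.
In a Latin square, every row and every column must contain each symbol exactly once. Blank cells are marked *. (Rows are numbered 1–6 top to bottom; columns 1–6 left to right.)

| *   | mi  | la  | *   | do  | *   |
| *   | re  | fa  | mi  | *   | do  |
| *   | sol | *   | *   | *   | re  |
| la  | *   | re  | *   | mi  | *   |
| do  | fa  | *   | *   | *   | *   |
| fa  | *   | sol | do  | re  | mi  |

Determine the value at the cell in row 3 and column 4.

la

Row 2, column 1: row 2 has {do, re, mi, fa} and column 1 has {do, fa, la}, leaving only sol.
Row 1, column 1: row 1 has {do, mi, la} and column 1 has {do, fa, sol, la}, leaving only re.
Row 2, column 5: row 2 has {do, re, mi, fa, sol} and column 5 has {do, re, mi}, leaving only la.
Row 3, column 1: row 3 has {re, sol} and column 1 has {do, re, fa, sol, la}, leaving only mi.
Row 3, column 3: row 3 has {re, mi, sol} and column 3 has {re, fa, sol, la}, leaving only do.
Row 3, column 5: row 3 has {do, re, mi, sol} and column 5 has {do, re, mi, la}, leaving only fa.
Row 3 already has {do, re, mi, fa, sol} and column 4 already has {do, mi}, so row 3, column 4 must be la.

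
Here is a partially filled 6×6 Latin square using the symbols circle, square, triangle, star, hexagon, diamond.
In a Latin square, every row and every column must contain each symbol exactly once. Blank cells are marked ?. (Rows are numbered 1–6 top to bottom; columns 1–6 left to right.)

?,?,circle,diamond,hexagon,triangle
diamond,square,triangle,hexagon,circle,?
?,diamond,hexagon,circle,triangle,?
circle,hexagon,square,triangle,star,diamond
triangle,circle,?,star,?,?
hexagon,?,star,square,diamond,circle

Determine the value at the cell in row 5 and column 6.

Row 1, column 2: row 1 has {circle, triangle, hexagon, diamond} and column 2 has {circle, square, hexagon, diamond}, leaving only star.
Row 1, column 1: row 1 has {circle, triangle, star, hexagon, diamond} and column 1 has {circle, triangle, hexagon, diamond}, leaving only square.
Row 2, column 6: row 2 has {circle, square, triangle, hexagon, diamond} and column 6 has {circle, triangle, diamond}, leaving only star.
Row 3, column 1: row 3 has {circle, triangle, hexagon, diamond} and column 1 has {circle, square, triangle, hexagon, diamond}, leaving only star.
Row 3, column 6: row 3 has {circle, triangle, star, hexagon, diamond} and column 6 has {circle, triangle, star, diamond}, leaving only square.
Row 5 already has {circle, triangle, star} and column 6 already has {circle, square, triangle, star, diamond}, so row 5, column 6 must be hexagon.

hexagon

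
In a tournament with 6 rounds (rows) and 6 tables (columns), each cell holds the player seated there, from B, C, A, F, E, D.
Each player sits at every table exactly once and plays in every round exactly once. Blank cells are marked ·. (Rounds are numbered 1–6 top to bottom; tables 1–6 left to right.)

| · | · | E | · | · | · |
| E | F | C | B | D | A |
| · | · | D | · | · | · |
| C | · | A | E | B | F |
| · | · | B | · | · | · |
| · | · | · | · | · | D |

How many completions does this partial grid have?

Round 1, table 1: eliminating its round and table leaves {B, A, F, D}.
Round 1, table 2: eliminating its round and table leaves {B, C, A, D}.
Round 1, table 4: eliminating its round and table leaves {C, A, F, D}.
Round 1, table 5: eliminating its round and table leaves {C, A, F}.
Round 1, table 6: eliminating its round and table leaves {B, C}.
Round 3, table 1: eliminating its round and table leaves {B, A, F}.
Round 3, table 2: eliminating its round and table leaves {B, C, A, E}.
Round 3, table 4: eliminating its round and table leaves {C, A, F}.
Round 3, table 5: eliminating its round and table leaves {C, A, F, E}.
Round 3, table 6: eliminating its round and table leaves {B, C, E}.
Round 4, table 2: eliminating its round and table leaves {D}.
Round 5, table 1: eliminating its round and table leaves {A, F, D}.
Round 5, table 2: eliminating its round and table leaves {C, A, E, D}.
Round 5, table 4: eliminating its round and table leaves {C, A, F, D}.
Round 5, table 5: eliminating its round and table leaves {C, A, F, E}.
Round 5, table 6: eliminating its round and table leaves {C, E}.
Round 6, table 1: eliminating its round and table leaves {B, A, F}.
Round 6, table 2: eliminating its round and table leaves {B, C, A, E}.
Round 6, table 3: eliminating its round and table leaves {F}.
Round 6, table 4: eliminating its round and table leaves {C, A, F}.
Round 6, table 5: eliminating its round and table leaves {C, A, F, E}.
Enumerating the assignments across these blanks that avoid any round or table repeat gives 44 completions.

44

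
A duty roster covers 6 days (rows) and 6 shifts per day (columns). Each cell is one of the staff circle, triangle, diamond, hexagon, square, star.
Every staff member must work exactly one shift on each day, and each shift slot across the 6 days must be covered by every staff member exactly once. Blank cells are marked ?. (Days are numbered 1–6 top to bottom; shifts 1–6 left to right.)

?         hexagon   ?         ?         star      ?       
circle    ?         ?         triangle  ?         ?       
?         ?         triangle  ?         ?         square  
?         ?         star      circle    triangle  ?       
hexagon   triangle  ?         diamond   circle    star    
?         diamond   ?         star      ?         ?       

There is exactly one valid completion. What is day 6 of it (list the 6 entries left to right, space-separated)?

Day 1, shift 4: day 1 has {hexagon, star} and shift 4 has {circle, triangle, diamond, star}, leaving only square.
Day 3, shift 4: day 3 has {triangle, square} and shift 4 has {circle, triangle, diamond, square, star}, leaving only hexagon.
Day 3, shift 5: day 3 has {triangle, hexagon, square} and shift 5 has {circle, triangle, star}, leaving only diamond.
Day 3, shift 1: day 3 has {triangle, diamond, hexagon, square} and shift 1 has {circle, hexagon}, leaving only star.
Day 3, shift 2: day 3 has {triangle, diamond, hexagon, square, star} and shift 2 has {triangle, diamond, hexagon}, leaving only circle.
Day 4, shift 2: day 4 has {circle, triangle, star} and shift 2 has {circle, triangle, diamond, hexagon}, leaving only square.
Day 2, shift 2: day 2 has {circle, triangle} and shift 2 has {circle, triangle, diamond, hexagon, square}, leaving only star.
Day 4, shift 1: day 4 has {circle, triangle, square, star} and shift 1 has {circle, hexagon, star}, leaving only diamond.
Day 1, shift 1: day 1 has {hexagon, square, star} and shift 1 has {circle, diamond, hexagon, star}, leaving only triangle.
Day 6, shift 1: day 6 has {diamond, star} and shift 1 has {circle, triangle, diamond, hexagon, star}, leaving only square.
Day 6, shift 5: day 6 has {diamond, square, star} and shift 5 has {circle, triangle, diamond, star}, leaving only hexagon.
Day 6, shift 3: day 6 has {diamond, hexagon, square, star} and shift 3 has {triangle, star}, leaving only circle.
Day 6, shift 6: day 6 has {circle, diamond, hexagon, square, star} and shift 6 has {square, star}, leaving only triangle.
So day 6 reads: square diamond circle star hexagon triangle.

square diamond circle star hexagon triangle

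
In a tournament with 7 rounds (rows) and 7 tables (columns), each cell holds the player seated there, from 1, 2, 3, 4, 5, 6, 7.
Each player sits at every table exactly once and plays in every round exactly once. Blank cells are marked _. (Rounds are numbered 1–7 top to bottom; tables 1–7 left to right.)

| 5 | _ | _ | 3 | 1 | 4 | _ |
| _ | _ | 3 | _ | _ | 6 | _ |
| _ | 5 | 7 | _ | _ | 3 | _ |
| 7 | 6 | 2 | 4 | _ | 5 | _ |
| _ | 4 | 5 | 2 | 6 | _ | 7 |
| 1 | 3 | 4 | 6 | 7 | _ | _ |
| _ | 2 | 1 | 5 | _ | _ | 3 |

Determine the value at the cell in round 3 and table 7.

6

Round 1, table 2: round 1 has {1, 3, 4, 5} and table 2 has {2, 3, 4, 5, 6}, leaving only 7.
Round 1, table 3: round 1 has {1, 3, 4, 5, 7} and table 3 has {1, 2, 3, 4, 5, 7}, leaving only 6.
Round 1, table 7: round 1 has {1, 3, 4, 5, 6, 7} and table 7 has {3, 7}, leaving only 2.
Round 2, table 2: round 2 has {3, 6} and table 2 has {2, 3, 4, 5, 6, 7}, leaving only 1.
Round 2, table 4: round 2 has {1, 3, 6} and table 4 has {2, 3, 4, 5, 6}, leaving only 7.
Round 3, table 4: round 3 has {3, 5, 7} and table 4 has {2, 3, 4, 5, 6, 7}, leaving only 1.
Round 4, table 5: round 4 has {2, 4, 5, 6, 7} and table 5 has {1, 6, 7}, leaving only 3.
Round 4, table 7: round 4 has {2, 3, 4, 5, 6, 7} and table 7 has {2, 3, 7}, leaving only 1.
Round 5, table 1: round 5 has {2, 4, 5, 6, 7} and table 1 has {1, 5, 7}, leaving only 3.
Round 5, table 6: round 5 has {2, 3, 4, 5, 6, 7} and table 6 has {3, 4, 5, 6}, leaving only 1.
Round 6, table 6: round 6 has {1, 3, 4, 6, 7} and table 6 has {1, 3, 4, 5, 6}, leaving only 2.
Round 6, table 7: round 6 has {1, 2, 3, 4, 6, 7} and table 7 has {1, 2, 3, 7}, leaving only 5.
Round 2, table 7: round 2 has {1, 3, 6, 7} and table 7 has {1, 2, 3, 5, 7}, leaving only 4.
Round 3 already has {1, 3, 5, 7} and table 7 already has {1, 2, 3, 4, 5, 7}, so round 3, table 7 must be 6.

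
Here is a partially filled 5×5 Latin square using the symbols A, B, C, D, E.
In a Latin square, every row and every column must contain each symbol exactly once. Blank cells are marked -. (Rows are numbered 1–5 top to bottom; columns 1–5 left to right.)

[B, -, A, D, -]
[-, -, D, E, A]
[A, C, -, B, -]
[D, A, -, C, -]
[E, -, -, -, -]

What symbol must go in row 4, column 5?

Row 1, column 2: row 1 has {A, B, D} and column 2 has {A, C}, leaving only E.
Row 1, column 5: row 1 has {A, B, D, E} and column 5 has {A}, leaving only C.
Row 2, column 1: row 2 has {A, D, E} and column 1 has {A, B, D, E}, leaving only C.
Row 2, column 2: row 2 has {A, C, D, E} and column 2 has {A, C, E}, leaving only B.
Row 3, column 3: row 3 has {A, B, C} and column 3 has {A, D}, leaving only E.
Row 3, column 5: row 3 has {A, B, C, E} and column 5 has {A, C}, leaving only D.
Row 4, column 3: row 4 has {A, C, D} and column 3 has {A, D, E}, leaving only B.
Row 4 already has {A, B, C, D} and column 5 already has {A, C, D}, so row 4, column 5 must be E.

E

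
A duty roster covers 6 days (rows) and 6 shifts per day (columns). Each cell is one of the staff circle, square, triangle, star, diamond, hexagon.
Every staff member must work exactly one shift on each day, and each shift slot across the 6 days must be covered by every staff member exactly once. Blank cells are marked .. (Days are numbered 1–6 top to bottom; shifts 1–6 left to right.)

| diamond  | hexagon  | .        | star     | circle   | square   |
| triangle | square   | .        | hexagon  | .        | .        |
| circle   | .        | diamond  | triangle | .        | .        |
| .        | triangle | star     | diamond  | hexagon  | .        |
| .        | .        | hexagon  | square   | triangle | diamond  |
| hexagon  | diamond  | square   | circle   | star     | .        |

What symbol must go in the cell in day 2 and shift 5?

Day 2 already has {square, triangle, hexagon} and shift 5 already has {circle, triangle, star, hexagon}, so day 2, shift 5 must be diamond.

diamond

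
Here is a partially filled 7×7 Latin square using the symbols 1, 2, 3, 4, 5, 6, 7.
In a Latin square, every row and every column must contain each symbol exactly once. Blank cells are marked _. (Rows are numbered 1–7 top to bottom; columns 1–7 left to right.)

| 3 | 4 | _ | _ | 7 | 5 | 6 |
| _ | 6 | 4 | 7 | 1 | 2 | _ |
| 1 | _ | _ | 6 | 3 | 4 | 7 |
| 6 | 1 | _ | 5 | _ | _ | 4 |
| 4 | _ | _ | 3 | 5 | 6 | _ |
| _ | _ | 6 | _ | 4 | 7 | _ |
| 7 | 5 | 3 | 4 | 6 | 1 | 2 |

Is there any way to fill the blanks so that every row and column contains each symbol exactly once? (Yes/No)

Yes

No row or column among the givens repeats a symbol, and propagating forced cells runs into no contradiction.
One valid completion exists (for instance, 3 4 1 2 7 5 6 / 5 6 4 7 1 2 3 / 1 2 5 6 3 4 7 / 6 1 7 5 2 3 4 / 4 7 2 3 5 6 1 / 2 3 6 1 4 7 5 / 7 5 3 4 6 1 2).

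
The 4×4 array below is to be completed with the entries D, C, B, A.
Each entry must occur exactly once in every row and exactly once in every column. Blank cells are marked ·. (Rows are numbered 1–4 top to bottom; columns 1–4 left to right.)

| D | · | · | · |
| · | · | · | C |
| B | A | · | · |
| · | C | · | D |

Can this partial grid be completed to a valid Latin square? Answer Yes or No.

No

Row 3, column 4: row 3 together with column 4 already contain {D, C, B, A} — every symbol — so nothing can go there. The grid has no valid completion.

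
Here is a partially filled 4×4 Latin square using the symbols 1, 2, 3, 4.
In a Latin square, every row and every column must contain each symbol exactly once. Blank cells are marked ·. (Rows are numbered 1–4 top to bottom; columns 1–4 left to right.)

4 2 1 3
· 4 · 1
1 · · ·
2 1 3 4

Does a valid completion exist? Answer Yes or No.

No row or column among the givens repeats a symbol, and propagating forced cells runs into no contradiction.
One valid completion exists (for instance, 4 2 1 3 / 3 4 2 1 / 1 3 4 2 / 2 1 3 4).

Yes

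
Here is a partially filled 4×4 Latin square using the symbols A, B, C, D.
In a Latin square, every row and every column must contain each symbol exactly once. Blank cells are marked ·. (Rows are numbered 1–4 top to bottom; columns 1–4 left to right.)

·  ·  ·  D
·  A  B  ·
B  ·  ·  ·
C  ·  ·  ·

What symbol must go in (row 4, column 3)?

Row 1, column 1: row 1 has {D} and column 1 has {B, C}, leaving only A.
Row 1, column 3: row 1 has {A, D} and column 3 has {B}, leaving only C.
Row 1, column 2: row 1 has {A, C, D} and column 2 has {A}, leaving only B.
Row 2, column 1: row 2 has {A, B} and column 1 has {A, B, C}, leaving only D.
Row 2, column 4: row 2 has {A, B, D} and column 4 has {D}, leaving only C.
Row 3, column 4: row 3 has {B} and column 4 has {C, D}, leaving only A.
Row 3, column 3: row 3 has {A, B} and column 3 has {B, C}, leaving only D.
Row 4 already has {C} and column 3 already has {B, C, D}, so row 4, column 3 must be A.

A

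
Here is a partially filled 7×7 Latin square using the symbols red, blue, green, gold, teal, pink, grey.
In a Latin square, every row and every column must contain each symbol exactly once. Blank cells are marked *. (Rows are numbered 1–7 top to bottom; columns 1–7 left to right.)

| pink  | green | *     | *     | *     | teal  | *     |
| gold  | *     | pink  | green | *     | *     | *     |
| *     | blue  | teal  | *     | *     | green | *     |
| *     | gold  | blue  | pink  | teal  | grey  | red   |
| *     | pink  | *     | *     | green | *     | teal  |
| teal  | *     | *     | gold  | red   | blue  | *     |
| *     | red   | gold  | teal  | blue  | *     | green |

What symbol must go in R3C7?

gold

Row 2, column 5: row 2 has {green, gold, pink} and column 5 has {red, blue, green, teal}, leaving only grey.
Row 1, column 5: row 1 has {green, teal, pink} and column 5 has {red, blue, green, teal, grey}, leaving only gold.
Row 2, column 2: row 2 has {green, gold, pink, grey} and column 2 has {red, blue, green, gold, pink}, leaving only teal.
Row 2, column 6: row 2 has {green, gold, teal, pink, grey} and column 6 has {blue, green, teal, grey}, leaving only red.
Row 2, column 7: row 2 has {red, green, gold, teal, pink, grey} and column 7 has {red, green, teal}, leaving only blue.
Row 1, column 7: row 1 has {green, gold, teal, pink} and column 7 has {red, blue, green, teal}, leaving only grey.
Row 1, column 3: row 1 has {green, gold, teal, pink, grey} and column 3 has {blue, gold, teal, pink}, leaving only red.
Row 1, column 4: row 1 has {red, green, gold, teal, pink, grey} and column 4 has {green, gold, teal, pink}, leaving only blue.
Row 3, column 5: row 3 has {blue, green, teal} and column 5 has {red, blue, green, gold, teal, grey}, leaving only pink.
Row 3 already has {blue, green, teal, pink} and column 7 already has {red, blue, green, teal, grey}, so row 3, column 7 must be gold.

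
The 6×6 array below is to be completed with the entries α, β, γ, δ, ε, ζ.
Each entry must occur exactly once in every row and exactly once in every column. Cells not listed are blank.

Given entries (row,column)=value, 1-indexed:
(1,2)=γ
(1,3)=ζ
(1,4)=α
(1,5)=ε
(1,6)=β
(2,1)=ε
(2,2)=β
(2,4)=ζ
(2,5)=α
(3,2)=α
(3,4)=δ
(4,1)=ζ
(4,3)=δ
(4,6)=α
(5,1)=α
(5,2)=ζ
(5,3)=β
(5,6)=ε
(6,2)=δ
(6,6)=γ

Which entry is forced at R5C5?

δ

Row 1, column 1: row 1 has {α, β, γ, ε, ζ} and column 1 has {α, ε, ζ}, leaving only δ.
Row 2, column 3: row 2 has {α, β, ε, ζ} and column 3 has {β, δ, ζ}, leaving only γ.
Row 2, column 6: row 2 has {α, β, γ, ε, ζ} and column 6 has {α, β, γ, ε}, leaving only δ.
Row 3, column 3: row 3 has {α, δ} and column 3 has {β, γ, δ, ζ}, leaving only ε.
Row 3, column 6: row 3 has {α, δ, ε} and column 6 has {α, β, γ, δ, ε}, leaving only ζ.
Row 4, column 2: row 4 has {α, δ, ζ} and column 2 has {α, β, γ, δ, ζ}, leaving only ε.
Row 5, column 4: row 5 has {α, β, ε, ζ} and column 4 has {α, δ, ζ}, leaving only γ.
Row 5 already has {α, β, γ, ε, ζ} and column 5 already has {α, ε}, so row 5, column 5 must be δ.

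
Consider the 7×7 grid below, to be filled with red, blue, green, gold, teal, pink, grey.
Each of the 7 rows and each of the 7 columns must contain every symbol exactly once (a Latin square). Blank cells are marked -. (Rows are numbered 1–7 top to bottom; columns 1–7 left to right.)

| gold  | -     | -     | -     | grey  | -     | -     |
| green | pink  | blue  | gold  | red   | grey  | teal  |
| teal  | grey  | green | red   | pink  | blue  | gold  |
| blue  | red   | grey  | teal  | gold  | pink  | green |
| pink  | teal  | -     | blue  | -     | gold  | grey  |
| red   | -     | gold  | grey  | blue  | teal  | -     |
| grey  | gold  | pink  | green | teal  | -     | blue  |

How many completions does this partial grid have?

Row 1, column 2: eliminating its row and column leaves {blue, green}.
Row 1, column 3: eliminating its row and column leaves {red, teal}.
Row 1, column 4: eliminating its row and column leaves {pink}.
Row 1, column 6: eliminating its row and column leaves {red, green}.
Row 1, column 7: eliminating its row and column leaves {red, pink}.
Row 5, column 3: eliminating its row and column leaves {red}.
Row 5, column 5: eliminating its row and column leaves {green}.
Row 6, column 2: eliminating its row and column leaves {green}.
Row 6, column 7: eliminating its row and column leaves {pink}.
Row 7, column 6: eliminating its row and column leaves {red}.
Only one assignment across all blanks avoids any row or column repeat, giving 1 completion.

1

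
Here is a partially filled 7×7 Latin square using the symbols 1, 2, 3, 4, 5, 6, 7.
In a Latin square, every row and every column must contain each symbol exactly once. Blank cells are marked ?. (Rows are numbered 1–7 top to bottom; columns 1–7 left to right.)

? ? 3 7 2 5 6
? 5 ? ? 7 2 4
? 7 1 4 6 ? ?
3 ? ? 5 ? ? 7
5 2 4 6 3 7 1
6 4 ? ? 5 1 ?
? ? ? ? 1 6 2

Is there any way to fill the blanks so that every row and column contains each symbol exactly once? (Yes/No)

No

Row 1, column 2: row 1 has {2, 3, 5, 6, 7} and column 2 has {2, 4, 5, 7}, so it must be 1.
Row 1, column 1: row 1 has {1, 2, 3, 5, 6, 7} and column 1 has {3, 5, 6}, so it must be 4.
Row 2, column 1: row 2 has {2, 4, 5, 7} and column 1 has {3, 4, 5, 6}, so it must be 1.
Row 2, column 3: row 2 has {1, 2, 4, 5, 7} and column 3 has {1, 3, 4}, so it must be 6.
Row 2, column 4: row 2 has {1, 2, 4, 5, 6, 7} and column 4 has {4, 5, 6, 7}, so it must be 3.
Now row 7, column 4: row 7 together with column 4 already contain {1, 2, 3, 4, 5, 6, 7} — every symbol — so nothing can go there. The grid has no valid completion.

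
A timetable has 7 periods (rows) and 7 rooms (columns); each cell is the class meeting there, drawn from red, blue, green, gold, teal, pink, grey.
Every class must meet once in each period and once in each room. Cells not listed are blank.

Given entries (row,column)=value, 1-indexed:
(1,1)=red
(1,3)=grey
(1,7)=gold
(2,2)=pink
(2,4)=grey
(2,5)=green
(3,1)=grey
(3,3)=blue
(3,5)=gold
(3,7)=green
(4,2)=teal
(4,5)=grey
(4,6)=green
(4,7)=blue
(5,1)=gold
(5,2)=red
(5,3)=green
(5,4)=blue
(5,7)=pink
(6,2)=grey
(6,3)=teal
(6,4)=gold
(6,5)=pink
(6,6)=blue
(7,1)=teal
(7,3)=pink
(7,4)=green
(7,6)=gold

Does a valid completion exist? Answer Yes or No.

No

Period 3, room 2: period 3 together with room 2 already contain {red, blue, green, gold, teal, pink, grey} — every symbol — so nothing can go there. The grid has no valid completion.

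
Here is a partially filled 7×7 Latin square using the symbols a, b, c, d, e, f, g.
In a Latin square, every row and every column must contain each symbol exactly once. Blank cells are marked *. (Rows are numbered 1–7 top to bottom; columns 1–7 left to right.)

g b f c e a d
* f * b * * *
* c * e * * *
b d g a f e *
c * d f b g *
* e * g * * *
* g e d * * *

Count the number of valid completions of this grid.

Row 2, column 1: eliminating its row and column leaves {a, d, e}.
Row 2, column 3: eliminating its row and column leaves {a, c}.
Row 2, column 5: eliminating its row and column leaves {a, c, d, g}.
Row 2, column 6: eliminating its row and column leaves {c, d}.
Row 2, column 7: eliminating its row and column leaves {a, c, e, g}.
Row 3, column 1: eliminating its row and column leaves {a, d, f}.
Row 3, column 3: eliminating its row and column leaves {a, b}.
Row 3, column 5: eliminating its row and column leaves {a, d, g}.
Row 3, column 6: eliminating its row and column leaves {b, d, f}.
Row 3, column 7: eliminating its row and column leaves {a, b, f, g}.
Row 4, column 7: eliminating its row and column leaves {c}.
Row 5, column 2: eliminating its row and column leaves {a}.
Row 5, column 7: eliminating its row and column leaves {a, e}.
Row 6, column 1: eliminating its row and column leaves {a, d, f}.
Row 6, column 3: eliminating its row and column leaves {a, b, c}.
Row 6, column 5: eliminating its row and column leaves {a, c, d}.
Row 6, column 6: eliminating its row and column leaves {b, c, d, f}.
Row 6, column 7: eliminating its row and column leaves {a, b, c, f}.
Row 7, column 1: eliminating its row and column leaves {a, f}.
Row 7, column 5: eliminating its row and column leaves {a, c}.
Row 7, column 6: eliminating its row and column leaves {b, c, f}.
Row 7, column 7: eliminating its row and column leaves {a, b, c, f}.
Enumerating the assignments across these blanks that avoid any row or column repeat gives 12 completions.

12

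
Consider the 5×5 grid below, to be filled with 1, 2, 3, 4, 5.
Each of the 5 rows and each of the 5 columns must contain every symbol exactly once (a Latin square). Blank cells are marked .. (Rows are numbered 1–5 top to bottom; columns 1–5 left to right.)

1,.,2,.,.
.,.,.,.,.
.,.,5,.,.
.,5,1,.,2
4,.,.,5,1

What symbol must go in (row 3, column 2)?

Row 4, column 1: row 4 has {1, 2, 5} and column 1 has {1, 4}, leaving only 3.
Row 3, column 1: row 3 has {5} and column 1 has {1, 3, 4}, leaving only 2.
Row 2, column 1: row 2 has {} and column 1 has {1, 2, 3, 4}, leaving only 5.
Row 4, column 4: row 4 has {1, 2, 3, 5} and column 4 has {5}, leaving only 4.
Row 1, column 4: row 1 has {1, 2} and column 4 has {4, 5}, leaving only 3.
Row 1, column 2: row 1 has {1, 2, 3} and column 2 has {5}, leaving only 4.
Row 1, column 5: row 1 has {1, 2, 3, 4} and column 5 has {1, 2}, leaving only 5.
Row 3, column 4: row 3 has {2, 5} and column 4 has {3, 4, 5}, leaving only 1.
Row 3 already has {1, 2, 5} and column 2 already has {4, 5}, so row 3, column 2 must be 3.

3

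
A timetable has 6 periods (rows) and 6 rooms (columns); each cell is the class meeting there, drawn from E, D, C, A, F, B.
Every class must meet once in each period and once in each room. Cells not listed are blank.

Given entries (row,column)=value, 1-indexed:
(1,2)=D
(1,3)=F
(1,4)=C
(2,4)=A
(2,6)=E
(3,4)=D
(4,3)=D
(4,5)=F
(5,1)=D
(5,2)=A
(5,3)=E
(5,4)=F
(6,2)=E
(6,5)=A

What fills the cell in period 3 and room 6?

F

Period 6, room 4: period 6 has {E, A} and room 4 has {D, C, A, F}, leaving only B.
Period 4, room 4: period 4 has {D, F} and room 4 has {D, C, A, F, B}, leaving only E.
Period 6, room 3: period 6 has {E, A, B} and room 3 has {E, D, F}, leaving only C.
Period 2, room 3: period 2 has {E, A} and room 3 has {E, D, C, F}, leaving only B.
Period 3, room 3: period 3 has {D} and room 3 has {E, D, C, F, B}, leaving only A.
Period 6, room 1: period 6 has {E, C, A, B} and room 1 has {D}, leaving only F.
Period 2, room 1: period 2 has {E, A, B} and room 1 has {D, F}, leaving only C.
Period 2, room 2: period 2 has {E, C, A, B} and room 2 has {E, D, A}, leaving only F.
Period 2, room 5: period 2 has {E, C, A, F, B} and room 5 has {A, F}, leaving only D.
Period 6, room 6: period 6 has {E, C, A, F, B} and room 6 has {E}, leaving only D.
Period 3, room 6 is narrowed to {C, F, B}.
If it were C, then period 3, room 5 would be left with no valid symbol.
If it were B, then period 3, room 5 would be left with no valid symbol.
So period 3, room 6 must be F.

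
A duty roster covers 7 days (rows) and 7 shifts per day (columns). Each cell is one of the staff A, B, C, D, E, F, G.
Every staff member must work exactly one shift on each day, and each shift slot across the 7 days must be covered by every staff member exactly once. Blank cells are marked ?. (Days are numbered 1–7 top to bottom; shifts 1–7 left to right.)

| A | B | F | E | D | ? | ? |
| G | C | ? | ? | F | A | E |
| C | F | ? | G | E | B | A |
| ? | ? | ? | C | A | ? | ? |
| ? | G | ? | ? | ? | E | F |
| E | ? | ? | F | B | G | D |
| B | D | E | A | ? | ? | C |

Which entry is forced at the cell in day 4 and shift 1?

F

Day 1, shift 6: day 1 has {A, B, D, E, F} and shift 6 has {A, B, E, G}, leaving only C.
Day 1, shift 7: day 1 has {A, B, C, D, E, F} and shift 7 has {A, C, D, E, F}, leaving only G.
Day 3, shift 3: day 3 has {A, B, C, E, F, G} and shift 3 has {E, F}, leaving only D.
Day 2, shift 3: day 2 has {A, C, E, F, G} and shift 3 has {D, E, F}, leaving only B.
Day 2, shift 4: day 2 has {A, B, C, E, F, G} and shift 4 has {A, C, E, F, G}, leaving only D.
Day 4, shift 2: day 4 has {A, C} and shift 2 has {B, C, D, F, G}, leaving only E.
Day 4, shift 3: day 4 has {A, C, E} and shift 3 has {B, D, E, F}, leaving only G.
Day 4, shift 7: day 4 has {A, C, E, G} and shift 7 has {A, C, D, E, F, G}, leaving only B.
Day 5, shift 1: day 5 has {E, F, G} and shift 1 has {A, B, C, E, G}, leaving only D.
Day 4 already has {A, B, C, E, G} and shift 1 already has {A, B, C, D, E, G}, so day 4, shift 1 must be F.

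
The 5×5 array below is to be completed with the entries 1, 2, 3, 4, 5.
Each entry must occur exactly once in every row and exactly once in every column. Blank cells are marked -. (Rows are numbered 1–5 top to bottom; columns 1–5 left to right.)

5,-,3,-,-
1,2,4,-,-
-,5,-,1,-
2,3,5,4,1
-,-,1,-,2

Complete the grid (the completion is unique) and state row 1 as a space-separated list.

5 1 3 2 4

Row 1, column 4: row 1 has {3, 5} and column 4 has {1, 4}, leaving only 2.
Row 1, column 5: row 1 has {2, 3, 5} and column 5 has {1, 2}, leaving only 4.
Row 1, column 2: row 1 has {2, 3, 4, 5} and column 2 has {2, 3, 5}, leaving only 1.
So row 1 reads: 5 1 3 2 4.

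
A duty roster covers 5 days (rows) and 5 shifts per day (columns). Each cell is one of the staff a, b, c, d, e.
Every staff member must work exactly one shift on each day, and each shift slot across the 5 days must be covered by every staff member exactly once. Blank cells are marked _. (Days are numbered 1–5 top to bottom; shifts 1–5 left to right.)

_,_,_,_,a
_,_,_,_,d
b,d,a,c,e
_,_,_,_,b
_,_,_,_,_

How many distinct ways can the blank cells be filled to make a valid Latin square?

56

Day 1, shift 1: eliminating its day and shift leaves {c, d, e}.
Day 1, shift 2: eliminating its day and shift leaves {b, c, e}.
Day 1, shift 3: eliminating its day and shift leaves {b, c, d, e}.
Day 1, shift 4: eliminating its day and shift leaves {b, d, e}.
Day 2, shift 1: eliminating its day and shift leaves {a, c, e}.
Day 2, shift 2: eliminating its day and shift leaves {a, b, c, e}.
Day 2, shift 3: eliminating its day and shift leaves {b, c, e}.
Day 2, shift 4: eliminating its day and shift leaves {a, b, e}.
Day 4, shift 1: eliminating its day and shift leaves {a, c, d, e}.
Day 4, shift 2: eliminating its day and shift leaves {a, c, e}.
Day 4, shift 3: eliminating its day and shift leaves {c, d, e}.
Day 4, shift 4: eliminating its day and shift leaves {a, d, e}.
Day 5, shift 1: eliminating its day and shift leaves {a, c, d, e}.
Day 5, shift 2: eliminating its day and shift leaves {a, b, c, e}.
Day 5, shift 3: eliminating its day and shift leaves {b, c, d, e}.
Day 5, shift 4: eliminating its day and shift leaves {a, b, d, e}.
Day 5, shift 5: eliminating its day and shift leaves {c}.
Enumerating the assignments across these blanks that avoid any day or shift repeat gives 56 completions.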